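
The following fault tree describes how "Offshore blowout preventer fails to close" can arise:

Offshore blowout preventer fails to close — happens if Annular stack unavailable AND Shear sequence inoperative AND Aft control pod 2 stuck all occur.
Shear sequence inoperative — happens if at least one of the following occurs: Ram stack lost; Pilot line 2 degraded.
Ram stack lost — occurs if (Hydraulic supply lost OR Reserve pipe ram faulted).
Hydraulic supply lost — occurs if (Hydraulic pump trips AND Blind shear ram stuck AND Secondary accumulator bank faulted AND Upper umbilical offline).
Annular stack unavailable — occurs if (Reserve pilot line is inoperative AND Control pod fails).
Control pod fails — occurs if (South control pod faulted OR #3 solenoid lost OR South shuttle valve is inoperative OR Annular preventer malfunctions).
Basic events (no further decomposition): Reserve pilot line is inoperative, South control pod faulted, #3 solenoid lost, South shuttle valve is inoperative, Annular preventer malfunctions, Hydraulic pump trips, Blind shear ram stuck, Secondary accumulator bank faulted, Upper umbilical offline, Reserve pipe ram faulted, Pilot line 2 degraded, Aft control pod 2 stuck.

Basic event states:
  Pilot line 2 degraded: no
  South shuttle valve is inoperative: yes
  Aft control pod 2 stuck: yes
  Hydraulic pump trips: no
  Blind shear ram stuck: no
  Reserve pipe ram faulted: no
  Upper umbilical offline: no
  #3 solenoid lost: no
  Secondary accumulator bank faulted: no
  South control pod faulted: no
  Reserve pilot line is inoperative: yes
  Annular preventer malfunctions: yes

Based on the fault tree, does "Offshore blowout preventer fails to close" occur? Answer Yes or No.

No

Control pod fails [OR]: South control pod faulted=not, #3 solenoid lost=not, South shuttle valve is inoperative=occurs, Annular preventer malfunctions=occurs → at least one input occurs → occurs.
Annular stack unavailable [AND]: Reserve pilot line is inoperative=occurs, Control pod fails=occurs → all inputs occur → occurs.
Hydraulic supply lost [AND]: Hydraulic pump trips=not, Blind shear ram stuck=not, Secondary accumulator bank faulted=not, Upper umbilical offline=not → not all inputs occur → does not occur.
Ram stack lost [OR]: Hydraulic supply lost=not, Reserve pipe ram faulted=not → no input occurs → does not occur.
Shear sequence inoperative [OR]: Ram stack lost=not, Pilot line 2 degraded=not → no input occurs → does not occur.
Offshore blowout preventer fails to close [AND]: Annular stack unavailable=occurs, Shear sequence inoperative=not, Aft control pod 2 stuck=occurs → not all inputs occur → does not occur.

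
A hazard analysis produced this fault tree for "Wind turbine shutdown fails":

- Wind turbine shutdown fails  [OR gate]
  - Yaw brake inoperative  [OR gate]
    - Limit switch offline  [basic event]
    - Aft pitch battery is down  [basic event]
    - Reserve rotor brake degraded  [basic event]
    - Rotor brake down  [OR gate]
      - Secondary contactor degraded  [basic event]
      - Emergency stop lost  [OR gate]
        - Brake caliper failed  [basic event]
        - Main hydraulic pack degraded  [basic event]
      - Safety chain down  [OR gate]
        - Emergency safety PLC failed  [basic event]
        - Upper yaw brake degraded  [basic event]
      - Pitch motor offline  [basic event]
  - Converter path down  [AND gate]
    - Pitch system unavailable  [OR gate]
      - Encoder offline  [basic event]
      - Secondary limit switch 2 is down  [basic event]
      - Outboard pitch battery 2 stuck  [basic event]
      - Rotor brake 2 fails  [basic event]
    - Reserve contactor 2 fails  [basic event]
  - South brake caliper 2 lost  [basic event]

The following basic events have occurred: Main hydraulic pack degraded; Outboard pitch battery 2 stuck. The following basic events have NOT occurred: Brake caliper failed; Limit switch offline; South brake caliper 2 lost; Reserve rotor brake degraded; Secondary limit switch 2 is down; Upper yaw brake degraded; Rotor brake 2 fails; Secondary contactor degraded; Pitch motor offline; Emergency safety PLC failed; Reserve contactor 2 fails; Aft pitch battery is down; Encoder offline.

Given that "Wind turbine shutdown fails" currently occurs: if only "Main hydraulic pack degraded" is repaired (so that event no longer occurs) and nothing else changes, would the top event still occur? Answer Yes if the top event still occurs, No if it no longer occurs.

Counterfactual: set "Main hydraulic pack degraded" to not occurred.
Emergency stop lost [OR]: Brake caliper failed=not, Main hydraulic pack degraded=not → no input occurs → does not occur.
Safety chain down [OR]: Emergency safety PLC failed=not, Upper yaw brake degraded=not → no input occurs → does not occur.
Rotor brake down [OR]: Secondary contactor degraded=not, Emergency stop lost=not, Safety chain down=not, Pitch motor offline=not → no input occurs → does not occur.
Yaw brake inoperative [OR]: Limit switch offline=not, Aft pitch battery is down=not, Reserve rotor brake degraded=not, Rotor brake down=not → no input occurs → does not occur.
Pitch system unavailable [OR]: Encoder offline=not, Secondary limit switch 2 is down=not, Outboard pitch battery 2 stuck=occurs, Rotor brake 2 fails=not → at least one input occurs → occurs.
Converter path down [AND]: Pitch system unavailable=occurs, Reserve contactor 2 fails=not → not all inputs occur → does not occur.
Wind turbine shutdown fails [OR]: Yaw brake inoperative=not, Converter path down=not, South brake caliper 2 lost=not → no input occurs → does not occur.

No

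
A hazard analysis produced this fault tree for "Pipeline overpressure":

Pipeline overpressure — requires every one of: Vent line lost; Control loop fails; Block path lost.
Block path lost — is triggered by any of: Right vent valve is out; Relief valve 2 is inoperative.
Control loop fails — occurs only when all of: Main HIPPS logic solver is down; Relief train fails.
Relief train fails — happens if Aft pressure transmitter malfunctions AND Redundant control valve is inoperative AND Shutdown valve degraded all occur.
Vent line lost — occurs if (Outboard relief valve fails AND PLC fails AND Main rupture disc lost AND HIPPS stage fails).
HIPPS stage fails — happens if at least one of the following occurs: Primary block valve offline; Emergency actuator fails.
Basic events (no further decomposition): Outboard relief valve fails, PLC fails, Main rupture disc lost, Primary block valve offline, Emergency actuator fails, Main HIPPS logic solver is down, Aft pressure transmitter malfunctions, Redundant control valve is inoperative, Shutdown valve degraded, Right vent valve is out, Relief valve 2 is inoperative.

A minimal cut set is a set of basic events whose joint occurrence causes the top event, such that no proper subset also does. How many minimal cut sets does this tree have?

HIPPS stage fails [OR]: union of children's cut sets → 2 cut set(s).
Vent line lost [AND]: one cut set from each child combined → 1 × 1 × 1 × 2 = 2 cut set(s).
Relief train fails [AND]: one cut set from each child combined → 1 × 1 × 1 = 1 cut set(s).
Control loop fails [AND]: one cut set from each child combined → 1 × 1 = 1 cut set(s).
Block path lost [OR]: union of children's cut sets → 2 cut set(s).
Pipeline overpressure [AND]: one cut set from each child combined → 2 × 1 × 2 = 4 cut set(s).
Minimal cut sets: {Aft pressure transmitter malfunctions, Main HIPPS logic solver is down, Main rupture disc lost, Outboard relief valve fails, PLC fails, Primary block valve offline, Redundant control valve is inoperative, Right vent valve is out, Shutdown valve degraded}; {Aft pressure transmitter malfunctions, Main HIPPS logic solver is down, Main rupture disc lost, Outboard relief valve fails, PLC fails, Primary block valve offline, Redundant control valve is inoperative, Relief valve 2 is inoperative, Shutdown valve degraded}; {Aft pressure transmitter malfunctions, Emergency actuator fails, Main HIPPS logic solver is down, Main rupture disc lost, Outboard relief valve fails, PLC fails, Redundant control valve is inoperative, Right vent valve is out, Shutdown valve degraded}; {Aft pressure transmitter malfunctions, Emergency actuator fails, Main HIPPS logic solver is down, Main rupture disc lost, Outboard relief valve fails, PLC fails, Redundant control valve is inoperative, Relief valve 2 is inoperative, Shutdown valve degraded}.

4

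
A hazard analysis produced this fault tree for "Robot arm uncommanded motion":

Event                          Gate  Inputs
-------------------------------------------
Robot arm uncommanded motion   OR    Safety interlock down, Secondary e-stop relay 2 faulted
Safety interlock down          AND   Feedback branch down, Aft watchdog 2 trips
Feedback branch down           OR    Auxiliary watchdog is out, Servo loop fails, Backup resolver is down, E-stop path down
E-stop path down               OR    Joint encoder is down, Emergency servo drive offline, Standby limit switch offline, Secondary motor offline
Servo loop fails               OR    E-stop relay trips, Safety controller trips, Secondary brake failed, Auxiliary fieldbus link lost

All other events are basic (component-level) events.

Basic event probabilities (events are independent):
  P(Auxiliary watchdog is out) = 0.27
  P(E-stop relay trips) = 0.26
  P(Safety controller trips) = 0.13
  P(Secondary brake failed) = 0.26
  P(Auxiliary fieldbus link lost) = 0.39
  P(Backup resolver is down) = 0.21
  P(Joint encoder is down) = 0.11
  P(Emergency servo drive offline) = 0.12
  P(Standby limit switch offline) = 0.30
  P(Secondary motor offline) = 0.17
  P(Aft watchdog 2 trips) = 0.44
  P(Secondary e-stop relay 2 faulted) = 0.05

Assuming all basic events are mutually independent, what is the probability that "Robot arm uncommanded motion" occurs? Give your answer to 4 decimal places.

P(Servo loop fails) [OR] = 1 − (1−0.26) × (1−0.13) × (1−0.26) × (1−0.39) = 0.709389
P(E-stop path down) [OR] = 1 − (1−0.11) × (1−0.12) × (1−0.30) × (1−0.17) = 0.544961
P(Feedback branch down) [OR] = 1 − (1−0.27) × (1−0.709389) × (1−0.21) × (1−0.544961) = 0.923738
P(Safety interlock down) [AND] = 0.923738 × 0.44 = 0.406445
P(Robot arm uncommanded motion) [OR] = 1 − (1−0.406445) × (1−0.05) = 0.436123
Rounded to 4 decimal places: P(Robot arm uncommanded motion) ≈ 0.4361.

0.4361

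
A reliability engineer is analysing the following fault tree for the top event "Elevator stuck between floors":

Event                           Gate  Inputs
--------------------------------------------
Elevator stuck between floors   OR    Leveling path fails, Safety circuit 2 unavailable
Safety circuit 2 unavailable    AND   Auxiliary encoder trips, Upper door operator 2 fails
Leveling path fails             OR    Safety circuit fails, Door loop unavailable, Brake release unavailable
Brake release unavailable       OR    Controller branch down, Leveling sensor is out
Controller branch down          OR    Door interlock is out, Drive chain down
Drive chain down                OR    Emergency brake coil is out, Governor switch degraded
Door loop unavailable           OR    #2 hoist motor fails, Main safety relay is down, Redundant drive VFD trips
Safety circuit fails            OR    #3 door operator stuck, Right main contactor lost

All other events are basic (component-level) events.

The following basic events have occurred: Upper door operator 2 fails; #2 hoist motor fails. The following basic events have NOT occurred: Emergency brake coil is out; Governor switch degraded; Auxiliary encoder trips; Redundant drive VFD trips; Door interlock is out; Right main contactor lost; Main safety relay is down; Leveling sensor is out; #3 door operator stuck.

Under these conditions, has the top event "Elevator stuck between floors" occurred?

Yes

Safety circuit fails [OR]: #3 door operator stuck=not, Right main contactor lost=not → no input occurs → does not occur.
Door loop unavailable [OR]: #2 hoist motor fails=occurs, Main safety relay is down=not, Redundant drive VFD trips=not → at least one input occurs → occurs.
Drive chain down [OR]: Emergency brake coil is out=not, Governor switch degraded=not → no input occurs → does not occur.
Controller branch down [OR]: Door interlock is out=not, Drive chain down=not → no input occurs → does not occur.
Brake release unavailable [OR]: Controller branch down=not, Leveling sensor is out=not → no input occurs → does not occur.
Leveling path fails [OR]: Safety circuit fails=not, Door loop unavailable=occurs, Brake release unavailable=not → at least one input occurs → occurs.
Safety circuit 2 unavailable [AND]: Auxiliary encoder trips=not, Upper door operator 2 fails=occurs → not all inputs occur → does not occur.
Elevator stuck between floors [OR]: Leveling path fails=occurs, Safety circuit 2 unavailable=not → at least one input occurs → occurs.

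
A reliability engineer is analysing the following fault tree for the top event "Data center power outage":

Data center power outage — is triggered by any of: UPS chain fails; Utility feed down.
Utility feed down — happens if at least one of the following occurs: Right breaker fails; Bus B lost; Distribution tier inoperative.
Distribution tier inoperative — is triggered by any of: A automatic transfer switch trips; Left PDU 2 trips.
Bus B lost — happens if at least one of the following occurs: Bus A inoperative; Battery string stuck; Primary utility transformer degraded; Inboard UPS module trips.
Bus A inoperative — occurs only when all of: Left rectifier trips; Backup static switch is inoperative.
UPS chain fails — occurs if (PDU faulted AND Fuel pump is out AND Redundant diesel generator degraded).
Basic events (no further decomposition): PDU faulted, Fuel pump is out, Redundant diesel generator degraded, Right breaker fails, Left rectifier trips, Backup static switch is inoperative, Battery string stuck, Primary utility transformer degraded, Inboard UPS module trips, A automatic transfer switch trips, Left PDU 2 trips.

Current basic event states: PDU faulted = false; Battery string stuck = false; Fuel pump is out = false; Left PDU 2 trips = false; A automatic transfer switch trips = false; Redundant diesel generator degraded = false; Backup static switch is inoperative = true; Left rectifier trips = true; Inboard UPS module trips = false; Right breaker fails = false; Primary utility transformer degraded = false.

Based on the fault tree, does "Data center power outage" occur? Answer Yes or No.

Yes

UPS chain fails [AND]: PDU faulted=not, Fuel pump is out=not, Redundant diesel generator degraded=not → not all inputs occur → does not occur.
Bus A inoperative [AND]: Left rectifier trips=occurs, Backup static switch is inoperative=occurs → all inputs occur → occurs.
Bus B lost [OR]: Bus A inoperative=occurs, Battery string stuck=not, Primary utility transformer degraded=not, Inboard UPS module trips=not → at least one input occurs → occurs.
Distribution tier inoperative [OR]: A automatic transfer switch trips=not, Left PDU 2 trips=not → no input occurs → does not occur.
Utility feed down [OR]: Right breaker fails=not, Bus B lost=occurs, Distribution tier inoperative=not → at least one input occurs → occurs.
Data center power outage [OR]: UPS chain fails=not, Utility feed down=occurs → at least one input occurs → occurs.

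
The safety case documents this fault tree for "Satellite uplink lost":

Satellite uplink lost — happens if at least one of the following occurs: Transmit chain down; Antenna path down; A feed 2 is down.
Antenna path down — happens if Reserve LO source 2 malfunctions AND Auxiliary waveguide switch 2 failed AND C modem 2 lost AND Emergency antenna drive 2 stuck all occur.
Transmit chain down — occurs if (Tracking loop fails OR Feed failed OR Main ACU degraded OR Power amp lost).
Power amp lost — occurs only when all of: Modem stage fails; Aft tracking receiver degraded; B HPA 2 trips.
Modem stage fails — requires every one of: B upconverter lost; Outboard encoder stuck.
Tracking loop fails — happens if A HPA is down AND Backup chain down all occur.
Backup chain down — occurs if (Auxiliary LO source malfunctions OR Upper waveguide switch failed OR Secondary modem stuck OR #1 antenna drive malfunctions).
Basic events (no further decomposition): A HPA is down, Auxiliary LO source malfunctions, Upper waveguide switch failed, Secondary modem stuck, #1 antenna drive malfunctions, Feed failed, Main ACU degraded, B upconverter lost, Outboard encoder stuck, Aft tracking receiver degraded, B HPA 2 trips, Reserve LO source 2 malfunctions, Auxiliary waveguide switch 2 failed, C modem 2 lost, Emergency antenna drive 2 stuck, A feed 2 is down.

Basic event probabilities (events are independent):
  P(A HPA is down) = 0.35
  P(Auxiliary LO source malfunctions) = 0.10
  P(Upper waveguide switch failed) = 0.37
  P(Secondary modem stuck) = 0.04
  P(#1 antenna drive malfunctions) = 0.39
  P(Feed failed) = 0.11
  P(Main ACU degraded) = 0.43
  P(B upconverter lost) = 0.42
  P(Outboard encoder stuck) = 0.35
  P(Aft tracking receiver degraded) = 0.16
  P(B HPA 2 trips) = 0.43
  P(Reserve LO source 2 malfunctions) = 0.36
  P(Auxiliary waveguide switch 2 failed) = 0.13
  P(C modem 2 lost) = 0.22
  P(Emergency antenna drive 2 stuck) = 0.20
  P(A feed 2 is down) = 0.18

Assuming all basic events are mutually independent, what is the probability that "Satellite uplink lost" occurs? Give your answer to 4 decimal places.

0.6851

P(Backup chain down) [OR] = 1 − (1−0.10) × (1−0.37) × (1−0.04) × (1−0.39) = 0.667965
P(Tracking loop fails) [AND] = 0.35 × 0.667965 = 0.233788
P(Modem stage fails) [AND] = 0.42 × 0.35 = 0.147000
P(Power amp lost) [AND] = 0.147000 × 0.16 × 0.43 = 0.010114
P(Transmit chain down) [OR] = 1 − (1−0.233788) × (1−0.11) × (1−0.43) × (1−0.010114) = 0.615232
P(Antenna path down) [AND] = 0.36 × 0.13 × 0.22 × 0.20 = 0.002059
P(Satellite uplink lost) [OR] = 1 − (1−0.615232) × (1−0.002059) × (1−0.18) = 0.685140
Rounded to 4 decimal places: P(Satellite uplink lost) ≈ 0.6851.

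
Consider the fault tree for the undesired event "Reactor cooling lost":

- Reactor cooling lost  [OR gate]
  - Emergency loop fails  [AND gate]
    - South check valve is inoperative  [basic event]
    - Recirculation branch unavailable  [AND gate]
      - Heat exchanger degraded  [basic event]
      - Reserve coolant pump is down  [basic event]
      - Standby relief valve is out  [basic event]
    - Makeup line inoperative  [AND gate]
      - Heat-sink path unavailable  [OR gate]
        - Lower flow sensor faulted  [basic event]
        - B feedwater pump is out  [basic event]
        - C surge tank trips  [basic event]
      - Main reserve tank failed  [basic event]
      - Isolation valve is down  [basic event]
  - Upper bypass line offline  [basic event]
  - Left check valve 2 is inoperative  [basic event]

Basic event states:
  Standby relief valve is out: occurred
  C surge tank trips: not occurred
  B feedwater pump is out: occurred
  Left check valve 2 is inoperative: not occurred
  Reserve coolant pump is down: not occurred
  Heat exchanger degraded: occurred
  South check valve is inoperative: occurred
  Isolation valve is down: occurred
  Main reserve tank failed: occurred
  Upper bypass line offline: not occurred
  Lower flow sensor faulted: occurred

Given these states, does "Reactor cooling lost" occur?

No

Recirculation branch unavailable [AND]: Heat exchanger degraded=occurs, Reserve coolant pump is down=not, Standby relief valve is out=occurs → not all inputs occur → does not occur.
Heat-sink path unavailable [OR]: Lower flow sensor faulted=occurs, B feedwater pump is out=occurs, C surge tank trips=not → at least one input occurs → occurs.
Makeup line inoperative [AND]: Heat-sink path unavailable=occurs, Main reserve tank failed=occurs, Isolation valve is down=occurs → all inputs occur → occurs.
Emergency loop fails [AND]: South check valve is inoperative=occurs, Recirculation branch unavailable=not, Makeup line inoperative=occurs → not all inputs occur → does not occur.
Reactor cooling lost [OR]: Emergency loop fails=not, Upper bypass line offline=not, Left check valve 2 is inoperative=not → no input occurs → does not occur.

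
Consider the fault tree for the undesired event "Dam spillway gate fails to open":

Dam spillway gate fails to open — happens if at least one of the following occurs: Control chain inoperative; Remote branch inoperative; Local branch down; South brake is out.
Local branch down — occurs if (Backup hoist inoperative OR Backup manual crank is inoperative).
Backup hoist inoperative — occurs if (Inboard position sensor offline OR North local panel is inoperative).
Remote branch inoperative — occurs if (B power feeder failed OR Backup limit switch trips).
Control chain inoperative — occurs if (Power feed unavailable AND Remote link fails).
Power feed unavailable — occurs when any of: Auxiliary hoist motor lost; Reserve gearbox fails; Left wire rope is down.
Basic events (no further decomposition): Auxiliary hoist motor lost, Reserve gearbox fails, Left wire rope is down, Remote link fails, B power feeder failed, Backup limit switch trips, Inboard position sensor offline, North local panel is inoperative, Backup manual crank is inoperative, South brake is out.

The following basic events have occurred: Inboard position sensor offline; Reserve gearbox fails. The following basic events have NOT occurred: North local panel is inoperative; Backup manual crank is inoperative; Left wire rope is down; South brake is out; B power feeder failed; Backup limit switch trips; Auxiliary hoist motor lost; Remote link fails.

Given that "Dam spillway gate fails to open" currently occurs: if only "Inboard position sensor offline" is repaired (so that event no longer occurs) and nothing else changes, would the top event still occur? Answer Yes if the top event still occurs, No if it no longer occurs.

No

Counterfactual: set "Inboard position sensor offline" to not occurred.
Power feed unavailable [OR]: Auxiliary hoist motor lost=not, Reserve gearbox fails=occurs, Left wire rope is down=not → at least one input occurs → occurs.
Control chain inoperative [AND]: Power feed unavailable=occurs, Remote link fails=not → not all inputs occur → does not occur.
Remote branch inoperative [OR]: B power feeder failed=not, Backup limit switch trips=not → no input occurs → does not occur.
Backup hoist inoperative [OR]: Inboard position sensor offline=not, North local panel is inoperative=not → no input occurs → does not occur.
Local branch down [OR]: Backup hoist inoperative=not, Backup manual crank is inoperative=not → no input occurs → does not occur.
Dam spillway gate fails to open [OR]: Control chain inoperative=not, Remote branch inoperative=not, Local branch down=not, South brake is out=not → no input occurs → does not occur.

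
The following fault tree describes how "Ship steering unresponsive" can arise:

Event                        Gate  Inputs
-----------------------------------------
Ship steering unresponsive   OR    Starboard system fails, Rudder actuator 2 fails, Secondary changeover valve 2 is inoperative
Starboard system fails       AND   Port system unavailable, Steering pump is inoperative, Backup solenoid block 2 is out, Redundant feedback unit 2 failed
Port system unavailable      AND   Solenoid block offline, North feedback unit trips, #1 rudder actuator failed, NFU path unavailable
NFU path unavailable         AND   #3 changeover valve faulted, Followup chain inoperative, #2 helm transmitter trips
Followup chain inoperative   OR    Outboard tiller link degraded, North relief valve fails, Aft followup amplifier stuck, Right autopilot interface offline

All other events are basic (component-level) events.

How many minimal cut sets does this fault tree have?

Followup chain inoperative [OR]: union of children's cut sets → 4 cut set(s).
NFU path unavailable [AND]: one cut set from each child combined → 1 × 4 × 1 = 4 cut set(s).
Port system unavailable [AND]: one cut set from each child combined → 1 × 1 × 1 × 4 = 4 cut set(s).
Starboard system fails [AND]: one cut set from each child combined → 4 × 1 × 1 × 1 = 4 cut set(s).
Ship steering unresponsive [OR]: union of children's cut sets → 6 cut set(s).
Minimal cut sets: {#1 rudder actuator failed, #2 helm transmitter trips, #3 changeover valve faulted, Backup solenoid block 2 is out, North feedback unit trips, Outboard tiller link degraded, Redundant feedback unit 2 failed, Solenoid block offline, Steering pump is inoperative}; {#1 rudder actuator failed, #2 helm transmitter trips, #3 changeover valve faulted, Backup solenoid block 2 is out, North feedback unit trips, North relief valve fails, Redundant feedback unit 2 failed, Solenoid block offline, Steering pump is inoperative}; {#1 rudder actuator failed, #2 helm transmitter trips, #3 changeover valve faulted, Aft followup amplifier stuck, Backup solenoid block 2 is out, North feedback unit trips, Redundant feedback unit 2 failed, Solenoid block offline, Steering pump is inoperative}; {#1 rudder actuator failed, #2 helm transmitter trips, #3 changeover valve faulted, Backup solenoid block 2 is out, North feedback unit trips, Redundant feedback unit 2 failed, Right autopilot interface offline, Solenoid block offline, Steering pump is inoperative}; {Rudder actuator 2 fails}; {Secondary changeover valve 2 is inoperative}.

6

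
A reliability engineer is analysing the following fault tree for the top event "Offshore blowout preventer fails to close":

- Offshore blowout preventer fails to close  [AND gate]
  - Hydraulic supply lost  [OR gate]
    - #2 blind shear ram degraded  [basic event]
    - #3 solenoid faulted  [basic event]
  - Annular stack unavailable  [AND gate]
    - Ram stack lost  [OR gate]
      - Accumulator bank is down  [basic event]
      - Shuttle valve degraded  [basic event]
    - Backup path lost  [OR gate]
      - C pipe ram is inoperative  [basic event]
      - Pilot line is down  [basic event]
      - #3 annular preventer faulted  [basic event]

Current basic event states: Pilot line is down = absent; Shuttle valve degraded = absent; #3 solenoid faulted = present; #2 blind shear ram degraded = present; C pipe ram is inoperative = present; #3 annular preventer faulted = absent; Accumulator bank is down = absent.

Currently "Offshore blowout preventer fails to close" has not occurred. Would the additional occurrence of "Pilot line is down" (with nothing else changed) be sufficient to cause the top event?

Counterfactual: set "Pilot line is down" to occurred.
Hydraulic supply lost [OR]: #2 blind shear ram degraded=occurs, #3 solenoid faulted=occurs → at least one input occurs → occurs.
Ram stack lost [OR]: Accumulator bank is down=not, Shuttle valve degraded=not → no input occurs → does not occur.
Backup path lost [OR]: C pipe ram is inoperative=occurs, Pilot line is down=occurs, #3 annular preventer faulted=not → at least one input occurs → occurs.
Annular stack unavailable [AND]: Ram stack lost=not, Backup path lost=occurs → not all inputs occur → does not occur.
Offshore blowout preventer fails to close [AND]: Hydraulic supply lost=occurs, Annular stack unavailable=not → not all inputs occur → does not occur.

No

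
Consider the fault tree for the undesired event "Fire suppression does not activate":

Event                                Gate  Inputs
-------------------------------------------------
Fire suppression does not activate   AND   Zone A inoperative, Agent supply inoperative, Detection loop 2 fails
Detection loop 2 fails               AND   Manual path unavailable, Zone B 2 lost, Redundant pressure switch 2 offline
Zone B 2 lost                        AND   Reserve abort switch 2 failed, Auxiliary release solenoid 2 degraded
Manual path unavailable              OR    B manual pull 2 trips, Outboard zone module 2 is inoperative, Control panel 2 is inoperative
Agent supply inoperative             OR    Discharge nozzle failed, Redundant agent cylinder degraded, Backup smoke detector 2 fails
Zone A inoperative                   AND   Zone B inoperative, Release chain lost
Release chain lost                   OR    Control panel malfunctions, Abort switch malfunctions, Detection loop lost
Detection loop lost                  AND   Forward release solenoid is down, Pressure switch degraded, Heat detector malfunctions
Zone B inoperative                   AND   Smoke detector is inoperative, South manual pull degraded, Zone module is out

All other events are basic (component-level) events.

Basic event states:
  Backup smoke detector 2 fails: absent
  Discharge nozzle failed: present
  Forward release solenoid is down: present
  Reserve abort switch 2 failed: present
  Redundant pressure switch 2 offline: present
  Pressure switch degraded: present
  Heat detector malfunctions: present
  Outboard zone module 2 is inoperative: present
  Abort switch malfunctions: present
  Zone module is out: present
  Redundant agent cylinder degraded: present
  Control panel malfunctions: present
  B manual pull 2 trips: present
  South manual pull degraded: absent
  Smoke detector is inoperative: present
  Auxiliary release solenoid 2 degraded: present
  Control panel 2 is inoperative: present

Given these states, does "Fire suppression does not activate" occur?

Zone B inoperative [AND]: Smoke detector is inoperative=occurs, South manual pull degraded=not, Zone module is out=occurs → not all inputs occur → does not occur.
Detection loop lost [AND]: Forward release solenoid is down=occurs, Pressure switch degraded=occurs, Heat detector malfunctions=occurs → all inputs occur → occurs.
Release chain lost [OR]: Control panel malfunctions=occurs, Abort switch malfunctions=occurs, Detection loop lost=occurs → at least one input occurs → occurs.
Zone A inoperative [AND]: Zone B inoperative=not, Release chain lost=occurs → not all inputs occur → does not occur.
Agent supply inoperative [OR]: Discharge nozzle failed=occurs, Redundant agent cylinder degraded=occurs, Backup smoke detector 2 fails=not → at least one input occurs → occurs.
Manual path unavailable [OR]: B manual pull 2 trips=occurs, Outboard zone module 2 is inoperative=occurs, Control panel 2 is inoperative=occurs → at least one input occurs → occurs.
Zone B 2 lost [AND]: Reserve abort switch 2 failed=occurs, Auxiliary release solenoid 2 degraded=occurs → all inputs occur → occurs.
Detection loop 2 fails [AND]: Manual path unavailable=occurs, Zone B 2 lost=occurs, Redundant pressure switch 2 offline=occurs → all inputs occur → occurs.
Fire suppression does not activate [AND]: Zone A inoperative=not, Agent supply inoperative=occurs, Detection loop 2 fails=occurs → not all inputs occur → does not occur.

No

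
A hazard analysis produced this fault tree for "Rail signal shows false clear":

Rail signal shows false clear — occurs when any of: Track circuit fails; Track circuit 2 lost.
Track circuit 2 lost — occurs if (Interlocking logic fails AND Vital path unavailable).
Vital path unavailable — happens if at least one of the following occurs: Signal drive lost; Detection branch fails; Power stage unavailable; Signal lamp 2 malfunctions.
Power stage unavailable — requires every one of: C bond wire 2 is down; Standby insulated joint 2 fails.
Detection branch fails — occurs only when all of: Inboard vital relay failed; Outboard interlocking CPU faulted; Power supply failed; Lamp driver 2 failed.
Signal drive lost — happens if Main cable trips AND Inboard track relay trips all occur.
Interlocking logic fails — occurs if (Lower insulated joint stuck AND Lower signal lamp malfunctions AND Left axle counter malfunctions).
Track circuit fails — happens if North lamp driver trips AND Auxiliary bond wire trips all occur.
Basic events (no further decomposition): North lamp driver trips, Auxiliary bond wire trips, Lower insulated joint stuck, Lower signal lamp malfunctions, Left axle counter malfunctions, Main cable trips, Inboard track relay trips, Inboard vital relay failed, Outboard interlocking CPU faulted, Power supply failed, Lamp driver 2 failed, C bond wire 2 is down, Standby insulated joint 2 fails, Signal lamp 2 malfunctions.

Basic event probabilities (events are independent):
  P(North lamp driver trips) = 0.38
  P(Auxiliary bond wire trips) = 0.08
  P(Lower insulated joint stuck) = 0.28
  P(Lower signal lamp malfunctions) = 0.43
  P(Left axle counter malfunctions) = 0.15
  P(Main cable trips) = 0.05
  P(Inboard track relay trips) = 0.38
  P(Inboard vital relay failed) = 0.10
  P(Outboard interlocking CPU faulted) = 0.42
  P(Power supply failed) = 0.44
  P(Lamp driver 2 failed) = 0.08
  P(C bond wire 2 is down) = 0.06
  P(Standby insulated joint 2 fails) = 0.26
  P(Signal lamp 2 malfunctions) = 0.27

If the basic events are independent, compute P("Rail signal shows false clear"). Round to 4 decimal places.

P(Track circuit fails) [AND] = 0.38 × 0.08 = 0.030400
P(Interlocking logic fails) [AND] = 0.28 × 0.43 × 0.15 = 0.018060
P(Signal drive lost) [AND] = 0.05 × 0.38 = 0.019000
P(Detection branch fails) [AND] = 0.10 × 0.42 × 0.44 × 0.08 = 0.001478
P(Power stage unavailable) [AND] = 0.06 × 0.26 = 0.015600
P(Vital path unavailable) [OR] = 1 − (1−0.019000) × (1−0.001478) × (1−0.015600) × (1−0.27) = 0.296084
P(Track circuit 2 lost) [AND] = 0.018060 × 0.296084 = 0.005347
P(Rail signal shows false clear) [OR] = 1 − (1−0.030400) × (1−0.005347) = 0.035584
Rounded to 4 decimal places: P(Rail signal shows false clear) ≈ 0.0356.

0.0356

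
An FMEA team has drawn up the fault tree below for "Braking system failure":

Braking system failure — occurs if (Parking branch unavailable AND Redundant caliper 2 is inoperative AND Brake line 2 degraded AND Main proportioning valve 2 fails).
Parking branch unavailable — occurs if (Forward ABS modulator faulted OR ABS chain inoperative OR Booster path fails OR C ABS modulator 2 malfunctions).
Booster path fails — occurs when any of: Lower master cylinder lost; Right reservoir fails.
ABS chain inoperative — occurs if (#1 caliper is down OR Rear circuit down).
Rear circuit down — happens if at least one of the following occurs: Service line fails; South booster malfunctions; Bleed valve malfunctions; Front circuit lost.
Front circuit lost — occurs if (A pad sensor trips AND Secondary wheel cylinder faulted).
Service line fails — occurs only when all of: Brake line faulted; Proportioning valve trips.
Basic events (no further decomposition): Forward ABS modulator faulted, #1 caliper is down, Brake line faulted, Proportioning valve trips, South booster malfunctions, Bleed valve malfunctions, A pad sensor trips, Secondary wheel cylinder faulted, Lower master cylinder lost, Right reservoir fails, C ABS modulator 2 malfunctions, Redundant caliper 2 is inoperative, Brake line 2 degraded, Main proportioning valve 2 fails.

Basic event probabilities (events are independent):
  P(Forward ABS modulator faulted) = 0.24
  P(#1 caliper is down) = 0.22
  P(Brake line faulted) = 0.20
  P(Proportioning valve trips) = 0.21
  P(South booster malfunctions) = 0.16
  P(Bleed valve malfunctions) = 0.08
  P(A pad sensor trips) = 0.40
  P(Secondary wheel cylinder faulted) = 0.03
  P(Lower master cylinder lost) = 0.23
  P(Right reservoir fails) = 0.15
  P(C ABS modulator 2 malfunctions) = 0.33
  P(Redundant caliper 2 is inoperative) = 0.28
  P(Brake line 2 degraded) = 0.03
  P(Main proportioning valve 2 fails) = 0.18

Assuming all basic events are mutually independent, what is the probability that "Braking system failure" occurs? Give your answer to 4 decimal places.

P(Service line fails) [AND] = 0.20 × 0.21 = 0.042000
P(Front circuit lost) [AND] = 0.40 × 0.03 = 0.012000
P(Rear circuit down) [OR] = 1 − (1−0.042000) × (1−0.16) × (1−0.08) × (1−0.012000) = 0.268542
P(ABS chain inoperative) [OR] = 1 − (1−0.22) × (1−0.268542) = 0.429463
P(Booster path fails) [OR] = 1 − (1−0.23) × (1−0.15) = 0.345500
P(Parking branch unavailable) [OR] = 1 − (1−0.24) × (1−0.429463) × (1−0.345500) × (1−0.33) = 0.809856
P(Braking system failure) [AND] = 0.809856 × 0.28 × 0.03 × 0.18 = 0.001225
Rounded to 4 decimal places: P(Braking system failure) ≈ 0.0012.

0.0012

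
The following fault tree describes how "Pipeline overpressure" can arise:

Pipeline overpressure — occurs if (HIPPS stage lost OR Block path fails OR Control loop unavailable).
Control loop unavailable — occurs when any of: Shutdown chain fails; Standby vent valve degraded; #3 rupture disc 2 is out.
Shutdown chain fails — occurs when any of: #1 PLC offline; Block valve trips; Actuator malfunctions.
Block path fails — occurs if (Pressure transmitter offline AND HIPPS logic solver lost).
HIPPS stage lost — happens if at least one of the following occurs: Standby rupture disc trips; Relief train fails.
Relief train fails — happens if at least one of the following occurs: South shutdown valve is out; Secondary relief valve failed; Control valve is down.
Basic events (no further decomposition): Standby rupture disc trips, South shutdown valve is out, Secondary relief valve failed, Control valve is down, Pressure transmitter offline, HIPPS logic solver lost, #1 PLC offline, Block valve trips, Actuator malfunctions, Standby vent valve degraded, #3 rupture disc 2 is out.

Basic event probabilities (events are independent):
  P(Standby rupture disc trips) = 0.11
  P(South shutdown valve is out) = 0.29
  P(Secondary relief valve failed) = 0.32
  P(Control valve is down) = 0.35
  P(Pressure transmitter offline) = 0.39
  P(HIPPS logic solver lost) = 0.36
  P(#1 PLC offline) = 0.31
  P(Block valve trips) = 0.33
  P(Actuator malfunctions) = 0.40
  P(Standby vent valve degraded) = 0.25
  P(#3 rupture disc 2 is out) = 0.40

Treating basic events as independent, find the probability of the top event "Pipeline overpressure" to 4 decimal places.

0.9700

P(Relief train fails) [OR] = 1 − (1−0.29) × (1−0.32) × (1−0.35) = 0.686180
P(HIPPS stage lost) [OR] = 1 − (1−0.11) × (1−0.686180) = 0.720700
P(Block path fails) [AND] = 0.39 × 0.36 = 0.140400
P(Shutdown chain fails) [OR] = 1 − (1−0.31) × (1−0.33) × (1−0.40) = 0.722620
P(Control loop unavailable) [OR] = 1 − (1−0.722620) × (1−0.25) × (1−0.40) = 0.875179
P(Pipeline overpressure) [OR] = 1 − (1−0.720700) × (1−0.140400) × (1−0.875179) = 0.970032
Rounded to 4 decimal places: P(Pipeline overpressure) ≈ 0.9700.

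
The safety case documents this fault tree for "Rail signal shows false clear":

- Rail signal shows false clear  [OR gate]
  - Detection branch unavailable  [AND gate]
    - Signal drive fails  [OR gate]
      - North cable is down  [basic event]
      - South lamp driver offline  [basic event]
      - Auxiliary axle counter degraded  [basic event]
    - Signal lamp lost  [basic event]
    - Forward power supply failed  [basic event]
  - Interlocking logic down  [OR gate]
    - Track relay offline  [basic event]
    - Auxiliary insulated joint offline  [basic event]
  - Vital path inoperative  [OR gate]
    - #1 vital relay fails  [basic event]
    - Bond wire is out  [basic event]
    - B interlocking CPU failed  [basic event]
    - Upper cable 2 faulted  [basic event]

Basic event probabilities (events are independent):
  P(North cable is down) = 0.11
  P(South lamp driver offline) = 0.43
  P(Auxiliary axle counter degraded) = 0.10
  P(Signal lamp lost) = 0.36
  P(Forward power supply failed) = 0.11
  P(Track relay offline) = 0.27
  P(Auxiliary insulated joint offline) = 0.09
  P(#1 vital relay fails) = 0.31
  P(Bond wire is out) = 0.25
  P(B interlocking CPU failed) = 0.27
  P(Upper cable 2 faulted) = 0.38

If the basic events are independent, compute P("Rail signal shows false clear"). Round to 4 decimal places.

0.8478

P(Signal drive fails) [OR] = 1 − (1−0.11) × (1−0.43) × (1−0.10) = 0.543430
P(Detection branch unavailable) [AND] = 0.543430 × 0.36 × 0.11 = 0.021520
P(Interlocking logic down) [OR] = 1 − (1−0.27) × (1−0.09) = 0.335700
P(Vital path inoperative) [OR] = 1 − (1−0.31) × (1−0.25) × (1−0.27) × (1−0.38) = 0.765780
P(Rail signal shows false clear) [OR] = 1 − (1−0.021520) × (1−0.335700) × (1−0.765780) = 0.847756
Rounded to 4 decimal places: P(Rail signal shows false clear) ≈ 0.8478.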